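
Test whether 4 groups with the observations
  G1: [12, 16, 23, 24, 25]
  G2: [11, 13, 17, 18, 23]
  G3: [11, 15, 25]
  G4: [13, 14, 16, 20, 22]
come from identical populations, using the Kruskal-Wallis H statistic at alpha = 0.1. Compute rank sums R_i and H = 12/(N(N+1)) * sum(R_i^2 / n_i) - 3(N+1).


Step 1: Combine all N = 18 observations and assign midranks.
sorted (value, group, rank): (11,G2,1.5), (11,G3,1.5), (12,G1,3), (13,G2,4.5), (13,G4,4.5), (14,G4,6), (15,G3,7), (16,G1,8.5), (16,G4,8.5), (17,G2,10), (18,G2,11), (20,G4,12), (22,G4,13), (23,G1,14.5), (23,G2,14.5), (24,G1,16), (25,G1,17.5), (25,G3,17.5)
Step 2: Sum ranks within each group.
R_1 = 59.5 (n_1 = 5)
R_2 = 41.5 (n_2 = 5)
R_3 = 26 (n_3 = 3)
R_4 = 44 (n_4 = 5)
Step 3: H = 12/(N(N+1)) * sum(R_i^2/n_i) - 3(N+1)
     = 12/(18*19) * (59.5^2/5 + 41.5^2/5 + 26^2/3 + 44^2/5) - 3*19
     = 0.035088 * 1665.03 - 57
     = 1.422222.
Step 4: Ties present; correction factor C = 1 - 30/(18^3 - 18) = 0.994840. Corrected H = 1.422222 / 0.994840 = 1.429599.
Step 5: Under H0, H ~ chi^2(3); p-value = 0.698611.
Step 6: alpha = 0.1. fail to reject H0.

H = 1.4296, df = 3, p = 0.698611, fail to reject H0.


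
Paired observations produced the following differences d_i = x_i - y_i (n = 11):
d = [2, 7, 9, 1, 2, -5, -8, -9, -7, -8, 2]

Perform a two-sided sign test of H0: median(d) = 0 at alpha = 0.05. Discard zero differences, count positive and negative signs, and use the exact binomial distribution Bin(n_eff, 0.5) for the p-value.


Step 1: Discard zero differences. Original n = 11; n_eff = number of nonzero differences = 11.
Nonzero differences (with sign): +2, +7, +9, +1, +2, -5, -8, -9, -7, -8, +2
Step 2: Count signs: positive = 6, negative = 5.
Step 3: Under H0: P(positive) = 0.5, so the number of positives S ~ Bin(11, 0.5).
Step 4: Two-sided exact p-value = sum of Bin(11,0.5) probabilities at or below the observed probability = 1.000000.
Step 5: alpha = 0.05. fail to reject H0.

n_eff = 11, pos = 6, neg = 5, p = 1.000000, fail to reject H0.


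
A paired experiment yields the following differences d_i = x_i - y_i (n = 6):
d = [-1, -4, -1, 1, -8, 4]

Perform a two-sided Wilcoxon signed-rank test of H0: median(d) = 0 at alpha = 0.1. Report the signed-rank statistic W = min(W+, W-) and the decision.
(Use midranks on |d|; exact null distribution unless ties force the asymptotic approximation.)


Step 1: Drop any zero differences (none here) and take |d_i|.
|d| = [1, 4, 1, 1, 8, 4]
Step 2: Midrank |d_i| (ties get averaged ranks).
ranks: |1|->2, |4|->4.5, |1|->2, |1|->2, |8|->6, |4|->4.5
Step 3: Attach original signs; sum ranks with positive sign and with negative sign.
W+ = 2 + 4.5 = 6.5
W- = 2 + 4.5 + 2 + 6 = 14.5
(Check: W+ + W- = 21 should equal n(n+1)/2 = 21.)
Step 4: Test statistic W = min(W+, W-) = 6.5.
Step 5: Ties in |d|, so use the tie-corrected normal approximation.
        E[W] = n(n+1)/4 = 6*7/4 = 10.5.
        Tie groups: |d|=1 (t=3), |d|=4 (t=2); sum(t^3 - t) = 30.
        Var[W] = n(n+1)(2n+1)/24 - sum(t^3-t)/48 = 546/24 - 30/48 = 22.125.
        z = (W - E[W]) / sqrt(Var[W]) = (6.5 - 10.5) / 4.7037 = -0.8504.
        Two-sided p = 2*Phi(z) = 0.395108.
Step 6: alpha = 0.1. fail to reject H0.

W+ = 6.5, W- = 14.5, W = min = 6.5, p = 0.395108, fail to reject H0.


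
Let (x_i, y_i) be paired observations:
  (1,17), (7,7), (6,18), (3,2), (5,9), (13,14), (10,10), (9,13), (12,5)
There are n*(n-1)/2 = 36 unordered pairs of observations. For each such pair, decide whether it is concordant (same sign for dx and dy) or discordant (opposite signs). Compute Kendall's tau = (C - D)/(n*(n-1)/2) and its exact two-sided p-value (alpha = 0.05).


Step 1: Enumerate the 36 unordered pairs (i,j) with i<j and classify each by sign(x_j-x_i) * sign(y_j-y_i).
  (1,2):dx=+6,dy=-10->D; (1,3):dx=+5,dy=+1->C; (1,4):dx=+2,dy=-15->D; (1,5):dx=+4,dy=-8->D
  (1,6):dx=+12,dy=-3->D; (1,7):dx=+9,dy=-7->D; (1,8):dx=+8,dy=-4->D; (1,9):dx=+11,dy=-12->D
  (2,3):dx=-1,dy=+11->D; (2,4):dx=-4,dy=-5->C; (2,5):dx=-2,dy=+2->D; (2,6):dx=+6,dy=+7->C
  (2,7):dx=+3,dy=+3->C; (2,8):dx=+2,dy=+6->C; (2,9):dx=+5,dy=-2->D; (3,4):dx=-3,dy=-16->C
  (3,5):dx=-1,dy=-9->C; (3,6):dx=+7,dy=-4->D; (3,7):dx=+4,dy=-8->D; (3,8):dx=+3,dy=-5->D
  (3,9):dx=+6,dy=-13->D; (4,5):dx=+2,dy=+7->C; (4,6):dx=+10,dy=+12->C; (4,7):dx=+7,dy=+8->C
  (4,8):dx=+6,dy=+11->C; (4,9):dx=+9,dy=+3->C; (5,6):dx=+8,dy=+5->C; (5,7):dx=+5,dy=+1->C
  (5,8):dx=+4,dy=+4->C; (5,9):dx=+7,dy=-4->D; (6,7):dx=-3,dy=-4->C; (6,8):dx=-4,dy=-1->C
  (6,9):dx=-1,dy=-9->C; (7,8):dx=-1,dy=+3->D; (7,9):dx=+2,dy=-5->D; (8,9):dx=+3,dy=-8->D
Step 2: C = 18, D = 18, total pairs = 36.
Step 3: tau = (C - D)/(n(n-1)/2) = (18 - 18)/36 = 0.000000.
Step 4: Exact two-sided p-value (enumerate n! = 362880 permutations of y under H0): p = 1.000000.
Step 5: alpha = 0.05. fail to reject H0.

tau_b = 0.0000 (C=18, D=18), p = 1.000000, fail to reject H0.


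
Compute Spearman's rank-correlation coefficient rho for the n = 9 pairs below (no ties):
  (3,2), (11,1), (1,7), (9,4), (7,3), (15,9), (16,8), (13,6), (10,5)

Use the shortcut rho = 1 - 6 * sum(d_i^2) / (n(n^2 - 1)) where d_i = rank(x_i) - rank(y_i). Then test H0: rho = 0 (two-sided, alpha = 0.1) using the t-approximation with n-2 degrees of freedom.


Step 1: Rank x and y separately (midranks; no ties here).
rank(x): 3->2, 11->6, 1->1, 9->4, 7->3, 15->8, 16->9, 13->7, 10->5
rank(y): 2->2, 1->1, 7->7, 4->4, 3->3, 9->9, 8->8, 6->6, 5->5
Step 2: d_i = R_x(i) - R_y(i); compute d_i^2.
  (2-2)^2=0, (6-1)^2=25, (1-7)^2=36, (4-4)^2=0, (3-3)^2=0, (8-9)^2=1, (9-8)^2=1, (7-6)^2=1, (5-5)^2=0
sum(d^2) = 64.
Step 3: rho = 1 - 6*64 / (9*(9^2 - 1)) = 1 - 384/720 = 0.466667.
Step 4: Under H0, t = rho * sqrt((n-2)/(1-rho^2)) = 1.3960 ~ t(7).
Step 5: Two-sided p-value from the t-distribution with 7 df = 0.205386.
Step 6: alpha = 0.1. fail to reject H0.

rho = 0.4667, p = 0.205386, fail to reject H0 at alpha = 0.1.


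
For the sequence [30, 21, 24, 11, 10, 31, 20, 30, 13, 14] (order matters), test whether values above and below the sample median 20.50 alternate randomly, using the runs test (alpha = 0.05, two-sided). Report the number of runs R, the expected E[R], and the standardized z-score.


Step 1: Compute median = 20.50; label A = above, B = below.
Labels in order: AAABBABABB  (n_A = 5, n_B = 5)
Step 2: Count runs R = 6.
Step 3: Under H0 (random ordering), E[R] = 2*n_A*n_B/(n_A+n_B) + 1 = 2*5*5/10 + 1 = 6.0000.
        Var[R] = 2*n_A*n_B*(2*n_A*n_B - n_A - n_B) / ((n_A+n_B)^2 * (n_A+n_B-1)) = 2000/900 = 2.2222.
        SD[R] = 1.4907.
Step 4: R = E[R], so z = 0 with no continuity correction.
Step 5: Two-sided p-value via normal approximation = 2*(1 - Phi(|z|)) = 1.000000.
Step 6: alpha = 0.05. fail to reject H0.

R = 6, z = 0.0000, p = 1.000000, fail to reject H0.


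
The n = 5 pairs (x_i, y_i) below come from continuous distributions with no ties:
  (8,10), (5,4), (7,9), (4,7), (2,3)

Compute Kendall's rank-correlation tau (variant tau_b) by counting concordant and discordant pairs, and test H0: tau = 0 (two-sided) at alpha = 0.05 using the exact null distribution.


Step 1: Enumerate the 10 unordered pairs (i,j) with i<j and classify each by sign(x_j-x_i) * sign(y_j-y_i).
  (1,2):dx=-3,dy=-6->C; (1,3):dx=-1,dy=-1->C; (1,4):dx=-4,dy=-3->C; (1,5):dx=-6,dy=-7->C
  (2,3):dx=+2,dy=+5->C; (2,4):dx=-1,dy=+3->D; (2,5):dx=-3,dy=-1->C; (3,4):dx=-3,dy=-2->C
  (3,5):dx=-5,dy=-6->C; (4,5):dx=-2,dy=-4->C
Step 2: C = 9, D = 1, total pairs = 10.
Step 3: tau = (C - D)/(n(n-1)/2) = (9 - 1)/10 = 0.800000.
Step 4: Exact two-sided p-value (enumerate n! = 120 permutations of y under H0): p = 0.083333.
Step 5: alpha = 0.05. fail to reject H0.

tau_b = 0.8000 (C=9, D=1), p = 0.083333, fail to reject H0.


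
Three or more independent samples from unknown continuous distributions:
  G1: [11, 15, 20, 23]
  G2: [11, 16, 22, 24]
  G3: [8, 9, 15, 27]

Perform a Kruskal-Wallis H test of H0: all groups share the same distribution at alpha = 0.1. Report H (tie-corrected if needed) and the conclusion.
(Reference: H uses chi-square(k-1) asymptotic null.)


Step 1: Combine all N = 12 observations and assign midranks.
sorted (value, group, rank): (8,G3,1), (9,G3,2), (11,G1,3.5), (11,G2,3.5), (15,G1,5.5), (15,G3,5.5), (16,G2,7), (20,G1,8), (22,G2,9), (23,G1,10), (24,G2,11), (27,G3,12)
Step 2: Sum ranks within each group.
R_1 = 27 (n_1 = 4)
R_2 = 30.5 (n_2 = 4)
R_3 = 20.5 (n_3 = 4)
Step 3: H = 12/(N(N+1)) * sum(R_i^2/n_i) - 3(N+1)
     = 12/(12*13) * (27^2/4 + 30.5^2/4 + 20.5^2/4) - 3*13
     = 0.076923 * 519.875 - 39
     = 0.990385.
Step 4: Ties present; correction factor C = 1 - 12/(12^3 - 12) = 0.993007. Corrected H = 0.990385 / 0.993007 = 0.997359.
Step 5: Under H0, H ~ chi^2(2); p-value = 0.607332.
Step 6: alpha = 0.1. fail to reject H0.

H = 0.9974, df = 2, p = 0.607332, fail to reject H0.


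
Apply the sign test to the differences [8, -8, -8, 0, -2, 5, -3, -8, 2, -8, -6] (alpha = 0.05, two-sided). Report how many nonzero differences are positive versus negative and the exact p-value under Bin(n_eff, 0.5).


Step 1: Discard zero differences. Original n = 11; n_eff = number of nonzero differences = 10.
Nonzero differences (with sign): +8, -8, -8, -2, +5, -3, -8, +2, -8, -6
Step 2: Count signs: positive = 3, negative = 7.
Step 3: Under H0: P(positive) = 0.5, so the number of positives S ~ Bin(10, 0.5).
Step 4: Two-sided exact p-value = sum of Bin(10,0.5) probabilities at or below the observed probability = 0.343750.
Step 5: alpha = 0.05. fail to reject H0.

n_eff = 10, pos = 3, neg = 7, p = 0.343750, fail to reject H0.


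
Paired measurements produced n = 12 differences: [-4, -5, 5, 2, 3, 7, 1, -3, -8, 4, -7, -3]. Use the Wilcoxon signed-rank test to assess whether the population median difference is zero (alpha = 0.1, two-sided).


Step 1: Drop any zero differences (none here) and take |d_i|.
|d| = [4, 5, 5, 2, 3, 7, 1, 3, 8, 4, 7, 3]
Step 2: Midrank |d_i| (ties get averaged ranks).
ranks: |4|->6.5, |5|->8.5, |5|->8.5, |2|->2, |3|->4, |7|->10.5, |1|->1, |3|->4, |8|->12, |4|->6.5, |7|->10.5, |3|->4
Step 3: Attach original signs; sum ranks with positive sign and with negative sign.
W+ = 8.5 + 2 + 4 + 10.5 + 1 + 6.5 = 32.5
W- = 6.5 + 8.5 + 4 + 12 + 10.5 + 4 = 45.5
(Check: W+ + W- = 78 should equal n(n+1)/2 = 78.)
Step 4: Test statistic W = min(W+, W-) = 32.5.
Step 5: Ties in |d|, so use the tie-corrected normal approximation.
        E[W] = n(n+1)/4 = 12*13/4 = 39.
        Tie groups: |d|=3 (t=3), |d|=4 (t=2), |d|=5 (t=2), |d|=7 (t=2); sum(t^3 - t) = 42.
        Var[W] = n(n+1)(2n+1)/24 - sum(t^3-t)/48 = 3900/24 - 42/48 = 161.625.
        z = (W - E[W]) / sqrt(Var[W]) = (32.5 - 39) / 12.7132 = -0.5113.
        Two-sided p = 2*Phi(z) = 0.609155.
Step 6: alpha = 0.1. fail to reject H0.

W+ = 32.5, W- = 45.5, W = min = 32.5, p = 0.609155, fail to reject H0.


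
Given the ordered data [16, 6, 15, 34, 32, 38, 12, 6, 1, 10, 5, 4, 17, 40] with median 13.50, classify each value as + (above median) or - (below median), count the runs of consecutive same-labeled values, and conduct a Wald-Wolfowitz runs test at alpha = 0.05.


Step 1: Compute median = 13.50; label A = above, B = below.
Labels in order: ABAAAABBBBBBAA  (n_A = 7, n_B = 7)
Step 2: Count runs R = 5.
Step 3: Under H0 (random ordering), E[R] = 2*n_A*n_B/(n_A+n_B) + 1 = 2*7*7/14 + 1 = 8.0000.
        Var[R] = 2*n_A*n_B*(2*n_A*n_B - n_A - n_B) / ((n_A+n_B)^2 * (n_A+n_B-1)) = 8232/2548 = 3.2308.
        SD[R] = 1.7974.
Step 4: Continuity-corrected z = (R + 0.5 - E[R]) / SD[R] = (5 + 0.5 - 8.0000) / 1.7974 = -1.3909.
Step 5: Two-sided p-value via normal approximation = 2*(1 - Phi(|z|)) = 0.164264.
Step 6: alpha = 0.05. fail to reject H0.

R = 5, z = -1.3909, p = 0.164264, fail to reject H0.


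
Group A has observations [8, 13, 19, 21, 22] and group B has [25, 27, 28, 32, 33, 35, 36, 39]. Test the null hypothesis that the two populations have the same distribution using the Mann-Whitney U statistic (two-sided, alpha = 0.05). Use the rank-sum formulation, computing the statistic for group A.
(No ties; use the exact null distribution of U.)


Step 1: Combine and sort all 13 observations; assign midranks.
sorted (value, group): (8,X), (13,X), (19,X), (21,X), (22,X), (25,Y), (27,Y), (28,Y), (32,Y), (33,Y), (35,Y), (36,Y), (39,Y)
ranks: 8->1, 13->2, 19->3, 21->4, 22->5, 25->6, 27->7, 28->8, 32->9, 33->10, 35->11, 36->12, 39->13
Step 2: Rank sum for X: R1 = 1 + 2 + 3 + 4 + 5 = 15.
Step 3: U_X = R1 - n1(n1+1)/2 = 15 - 5*6/2 = 15 - 15 = 0.
       U_Y = n1*n2 - U_X = 40 - 0 = 40.
Step 4: No ties, so the exact null distribution of U (based on enumerating the C(13,5) = 1287 equally likely rank assignments) gives the two-sided p-value.
Step 5: p-value = 0.001554; compare to alpha = 0.05. reject H0.

U_X = 0, p = 0.001554, reject H0 at alpha = 0.05.


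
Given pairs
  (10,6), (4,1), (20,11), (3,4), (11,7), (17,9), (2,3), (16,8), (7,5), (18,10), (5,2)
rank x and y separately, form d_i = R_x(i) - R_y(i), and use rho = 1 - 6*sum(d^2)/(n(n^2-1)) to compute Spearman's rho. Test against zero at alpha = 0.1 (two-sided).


Step 1: Rank x and y separately (midranks; no ties here).
rank(x): 10->6, 4->3, 20->11, 3->2, 11->7, 17->9, 2->1, 16->8, 7->5, 18->10, 5->4
rank(y): 6->6, 1->1, 11->11, 4->4, 7->7, 9->9, 3->3, 8->8, 5->5, 10->10, 2->2
Step 2: d_i = R_x(i) - R_y(i); compute d_i^2.
  (6-6)^2=0, (3-1)^2=4, (11-11)^2=0, (2-4)^2=4, (7-7)^2=0, (9-9)^2=0, (1-3)^2=4, (8-8)^2=0, (5-5)^2=0, (10-10)^2=0, (4-2)^2=4
sum(d^2) = 16.
Step 3: rho = 1 - 6*16 / (11*(11^2 - 1)) = 1 - 96/1320 = 0.927273.
Step 4: Under H0, t = rho * sqrt((n-2)/(1-rho^2)) = 7.4303 ~ t(9).
Step 5: Two-sided p-value from the t-distribution with 9 df = 0.000040.
Step 6: alpha = 0.1. reject H0.

rho = 0.9273, p = 0.000040, reject H0 at alpha = 0.1.


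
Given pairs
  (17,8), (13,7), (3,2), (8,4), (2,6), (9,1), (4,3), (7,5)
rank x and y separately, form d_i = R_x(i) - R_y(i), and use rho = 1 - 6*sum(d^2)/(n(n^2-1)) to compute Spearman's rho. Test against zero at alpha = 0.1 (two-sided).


Step 1: Rank x and y separately (midranks; no ties here).
rank(x): 17->8, 13->7, 3->2, 8->5, 2->1, 9->6, 4->3, 7->4
rank(y): 8->8, 7->7, 2->2, 4->4, 6->6, 1->1, 3->3, 5->5
Step 2: d_i = R_x(i) - R_y(i); compute d_i^2.
  (8-8)^2=0, (7-7)^2=0, (2-2)^2=0, (5-4)^2=1, (1-6)^2=25, (6-1)^2=25, (3-3)^2=0, (4-5)^2=1
sum(d^2) = 52.
Step 3: rho = 1 - 6*52 / (8*(8^2 - 1)) = 1 - 312/504 = 0.380952.
Step 4: Under H0, t = rho * sqrt((n-2)/(1-rho^2)) = 1.0092 ~ t(6).
Step 5: Two-sided p-value from the t-distribution with 6 df = 0.351813.
Step 6: alpha = 0.1. fail to reject H0.

rho = 0.3810, p = 0.351813, fail to reject H0 at alpha = 0.1.


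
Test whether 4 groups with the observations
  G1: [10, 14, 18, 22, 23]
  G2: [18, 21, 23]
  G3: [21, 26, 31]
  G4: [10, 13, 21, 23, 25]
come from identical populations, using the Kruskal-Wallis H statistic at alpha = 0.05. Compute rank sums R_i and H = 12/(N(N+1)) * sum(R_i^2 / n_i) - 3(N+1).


Step 1: Combine all N = 16 observations and assign midranks.
sorted (value, group, rank): (10,G1,1.5), (10,G4,1.5), (13,G4,3), (14,G1,4), (18,G1,5.5), (18,G2,5.5), (21,G2,8), (21,G3,8), (21,G4,8), (22,G1,10), (23,G1,12), (23,G2,12), (23,G4,12), (25,G4,14), (26,G3,15), (31,G3,16)
Step 2: Sum ranks within each group.
R_1 = 33 (n_1 = 5)
R_2 = 25.5 (n_2 = 3)
R_3 = 39 (n_3 = 3)
R_4 = 38.5 (n_4 = 5)
Step 3: H = 12/(N(N+1)) * sum(R_i^2/n_i) - 3(N+1)
     = 12/(16*17) * (33^2/5 + 25.5^2/3 + 39^2/3 + 38.5^2/5) - 3*17
     = 0.044118 * 1238 - 51
     = 3.617647.
Step 4: Ties present; correction factor C = 1 - 60/(16^3 - 16) = 0.985294. Corrected H = 3.617647 / 0.985294 = 3.671642.
Step 5: Under H0, H ~ chi^2(3); p-value = 0.299174.
Step 6: alpha = 0.05. fail to reject H0.

H = 3.6716, df = 3, p = 0.299174, fail to reject H0.


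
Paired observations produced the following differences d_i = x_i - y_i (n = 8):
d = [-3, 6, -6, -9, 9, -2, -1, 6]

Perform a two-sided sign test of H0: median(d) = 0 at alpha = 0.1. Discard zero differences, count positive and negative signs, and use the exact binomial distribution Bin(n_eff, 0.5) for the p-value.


Step 1: Discard zero differences. Original n = 8; n_eff = number of nonzero differences = 8.
Nonzero differences (with sign): -3, +6, -6, -9, +9, -2, -1, +6
Step 2: Count signs: positive = 3, negative = 5.
Step 3: Under H0: P(positive) = 0.5, so the number of positives S ~ Bin(8, 0.5).
Step 4: Two-sided exact p-value = sum of Bin(8,0.5) probabilities at or below the observed probability = 0.726562.
Step 5: alpha = 0.1. fail to reject H0.

n_eff = 8, pos = 3, neg = 5, p = 0.726562, fail to reject H0.


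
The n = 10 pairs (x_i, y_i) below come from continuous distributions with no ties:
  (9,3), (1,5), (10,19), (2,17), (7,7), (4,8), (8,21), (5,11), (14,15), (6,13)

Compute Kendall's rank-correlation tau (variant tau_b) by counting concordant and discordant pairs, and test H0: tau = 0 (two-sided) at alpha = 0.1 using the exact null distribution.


Step 1: Enumerate the 45 unordered pairs (i,j) with i<j and classify each by sign(x_j-x_i) * sign(y_j-y_i).
  (1,2):dx=-8,dy=+2->D; (1,3):dx=+1,dy=+16->C; (1,4):dx=-7,dy=+14->D; (1,5):dx=-2,dy=+4->D
  (1,6):dx=-5,dy=+5->D; (1,7):dx=-1,dy=+18->D; (1,8):dx=-4,dy=+8->D; (1,9):dx=+5,dy=+12->C
  (1,10):dx=-3,dy=+10->D; (2,3):dx=+9,dy=+14->C; (2,4):dx=+1,dy=+12->C; (2,5):dx=+6,dy=+2->C
  (2,6):dx=+3,dy=+3->C; (2,7):dx=+7,dy=+16->C; (2,8):dx=+4,dy=+6->C; (2,9):dx=+13,dy=+10->C
  (2,10):dx=+5,dy=+8->C; (3,4):dx=-8,dy=-2->C; (3,5):dx=-3,dy=-12->C; (3,6):dx=-6,dy=-11->C
  (3,7):dx=-2,dy=+2->D; (3,8):dx=-5,dy=-8->C; (3,9):dx=+4,dy=-4->D; (3,10):dx=-4,dy=-6->C
  (4,5):dx=+5,dy=-10->D; (4,6):dx=+2,dy=-9->D; (4,7):dx=+6,dy=+4->C; (4,8):dx=+3,dy=-6->D
  (4,9):dx=+12,dy=-2->D; (4,10):dx=+4,dy=-4->D; (5,6):dx=-3,dy=+1->D; (5,7):dx=+1,dy=+14->C
  (5,8):dx=-2,dy=+4->D; (5,9):dx=+7,dy=+8->C; (5,10):dx=-1,dy=+6->D; (6,7):dx=+4,dy=+13->C
  (6,8):dx=+1,dy=+3->C; (6,9):dx=+10,dy=+7->C; (6,10):dx=+2,dy=+5->C; (7,8):dx=-3,dy=-10->C
  (7,9):dx=+6,dy=-6->D; (7,10):dx=-2,dy=-8->C; (8,9):dx=+9,dy=+4->C; (8,10):dx=+1,dy=+2->C
  (9,10):dx=-8,dy=-2->C
Step 2: C = 27, D = 18, total pairs = 45.
Step 3: tau = (C - D)/(n(n-1)/2) = (27 - 18)/45 = 0.200000.
Step 4: Exact two-sided p-value (enumerate n! = 3628800 permutations of y under H0): p = 0.484313.
Step 5: alpha = 0.1. fail to reject H0.

tau_b = 0.2000 (C=27, D=18), p = 0.484313, fail to reject H0.


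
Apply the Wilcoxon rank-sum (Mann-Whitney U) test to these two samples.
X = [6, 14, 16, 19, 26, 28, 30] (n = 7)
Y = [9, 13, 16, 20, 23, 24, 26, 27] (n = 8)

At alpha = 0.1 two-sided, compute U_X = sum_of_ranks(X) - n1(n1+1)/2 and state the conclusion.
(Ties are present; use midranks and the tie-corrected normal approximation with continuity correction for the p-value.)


Step 1: Combine and sort all 15 observations; assign midranks.
sorted (value, group): (6,X), (9,Y), (13,Y), (14,X), (16,X), (16,Y), (19,X), (20,Y), (23,Y), (24,Y), (26,X), (26,Y), (27,Y), (28,X), (30,X)
ranks: 6->1, 9->2, 13->3, 14->4, 16->5.5, 16->5.5, 19->7, 20->8, 23->9, 24->10, 26->11.5, 26->11.5, 27->13, 28->14, 30->15
Step 2: Rank sum for X: R1 = 1 + 4 + 5.5 + 7 + 11.5 + 14 + 15 = 58.
Step 3: U_X = R1 - n1(n1+1)/2 = 58 - 7*8/2 = 58 - 28 = 30.
       U_Y = n1*n2 - U_X = 56 - 30 = 26.
Step 4: Ties are present, so use the tie-corrected normal approximation (with continuity correction) for the p-value.
Step 5: p-value = 0.861942; compare to alpha = 0.1. fail to reject H0.

U_X = 30, p = 0.861942, fail to reject H0 at alpha = 0.1.


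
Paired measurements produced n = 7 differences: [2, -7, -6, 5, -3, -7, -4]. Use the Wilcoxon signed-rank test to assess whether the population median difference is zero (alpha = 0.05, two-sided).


Step 1: Drop any zero differences (none here) and take |d_i|.
|d| = [2, 7, 6, 5, 3, 7, 4]
Step 2: Midrank |d_i| (ties get averaged ranks).
ranks: |2|->1, |7|->6.5, |6|->5, |5|->4, |3|->2, |7|->6.5, |4|->3
Step 3: Attach original signs; sum ranks with positive sign and with negative sign.
W+ = 1 + 4 = 5
W- = 6.5 + 5 + 2 + 6.5 + 3 = 23
(Check: W+ + W- = 28 should equal n(n+1)/2 = 28.)
Step 4: Test statistic W = min(W+, W-) = 5.
Step 5: Ties in |d|, so use the tie-corrected normal approximation.
        E[W] = n(n+1)/4 = 7*8/4 = 14.
        Tie groups: |d|=7 (t=2); sum(t^3 - t) = 6.
        Var[W] = n(n+1)(2n+1)/24 - sum(t^3-t)/48 = 840/24 - 6/48 = 34.875.
        z = (W - E[W]) / sqrt(Var[W]) = (5 - 14) / 5.9055 = -1.5240.
        Two-sided p = 2*Phi(z) = 0.127508.
Step 6: alpha = 0.05. fail to reject H0.

W+ = 5, W- = 23, W = min = 5, p = 0.127508, fail to reject H0.


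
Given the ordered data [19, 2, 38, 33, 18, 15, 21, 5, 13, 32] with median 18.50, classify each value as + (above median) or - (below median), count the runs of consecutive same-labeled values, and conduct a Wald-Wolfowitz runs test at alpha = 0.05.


Step 1: Compute median = 18.50; label A = above, B = below.
Labels in order: ABAABBABBA  (n_A = 5, n_B = 5)
Step 2: Count runs R = 7.
Step 3: Under H0 (random ordering), E[R] = 2*n_A*n_B/(n_A+n_B) + 1 = 2*5*5/10 + 1 = 6.0000.
        Var[R] = 2*n_A*n_B*(2*n_A*n_B - n_A - n_B) / ((n_A+n_B)^2 * (n_A+n_B-1)) = 2000/900 = 2.2222.
        SD[R] = 1.4907.
Step 4: Continuity-corrected z = (R - 0.5 - E[R]) / SD[R] = (7 - 0.5 - 6.0000) / 1.4907 = 0.3354.
Step 5: Two-sided p-value via normal approximation = 2*(1 - Phi(|z|)) = 0.737316.
Step 6: alpha = 0.05. fail to reject H0.

R = 7, z = 0.3354, p = 0.737316, fail to reject H0.


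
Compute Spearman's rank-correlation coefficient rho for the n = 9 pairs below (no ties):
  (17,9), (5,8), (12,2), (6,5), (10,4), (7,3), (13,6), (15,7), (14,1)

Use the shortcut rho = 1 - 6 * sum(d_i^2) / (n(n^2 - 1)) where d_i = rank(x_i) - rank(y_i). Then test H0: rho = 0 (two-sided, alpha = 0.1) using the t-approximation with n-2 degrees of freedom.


Step 1: Rank x and y separately (midranks; no ties here).
rank(x): 17->9, 5->1, 12->5, 6->2, 10->4, 7->3, 13->6, 15->8, 14->7
rank(y): 9->9, 8->8, 2->2, 5->5, 4->4, 3->3, 6->6, 7->7, 1->1
Step 2: d_i = R_x(i) - R_y(i); compute d_i^2.
  (9-9)^2=0, (1-8)^2=49, (5-2)^2=9, (2-5)^2=9, (4-4)^2=0, (3-3)^2=0, (6-6)^2=0, (8-7)^2=1, (7-1)^2=36
sum(d^2) = 104.
Step 3: rho = 1 - 6*104 / (9*(9^2 - 1)) = 1 - 624/720 = 0.133333.
Step 4: Under H0, t = rho * sqrt((n-2)/(1-rho^2)) = 0.3559 ~ t(7).
Step 5: Two-sided p-value from the t-distribution with 7 df = 0.732368.
Step 6: alpha = 0.1. fail to reject H0.

rho = 0.1333, p = 0.732368, fail to reject H0 at alpha = 0.1.


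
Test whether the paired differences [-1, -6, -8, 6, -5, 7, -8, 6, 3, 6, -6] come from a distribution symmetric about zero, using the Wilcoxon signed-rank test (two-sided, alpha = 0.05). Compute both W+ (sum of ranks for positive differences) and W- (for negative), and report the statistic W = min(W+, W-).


Step 1: Drop any zero differences (none here) and take |d_i|.
|d| = [1, 6, 8, 6, 5, 7, 8, 6, 3, 6, 6]
Step 2: Midrank |d_i| (ties get averaged ranks).
ranks: |1|->1, |6|->6, |8|->10.5, |6|->6, |5|->3, |7|->9, |8|->10.5, |6|->6, |3|->2, |6|->6, |6|->6
Step 3: Attach original signs; sum ranks with positive sign and with negative sign.
W+ = 6 + 9 + 6 + 2 + 6 = 29
W- = 1 + 6 + 10.5 + 3 + 10.5 + 6 = 37
(Check: W+ + W- = 66 should equal n(n+1)/2 = 66.)
Step 4: Test statistic W = min(W+, W-) = 29.
Step 5: Ties in |d|, so use the tie-corrected normal approximation.
        E[W] = n(n+1)/4 = 11*12/4 = 33.
        Tie groups: |d|=6 (t=5), |d|=8 (t=2); sum(t^3 - t) = 126.
        Var[W] = n(n+1)(2n+1)/24 - sum(t^3-t)/48 = 3036/24 - 126/48 = 123.875.
        z = (W - E[W]) / sqrt(Var[W]) = (29 - 33) / 11.1299 = -0.3594.
        Two-sided p = 2*Phi(z) = 0.719302.
Step 6: alpha = 0.05. fail to reject H0.

W+ = 29, W- = 37, W = min = 29, p = 0.719302, fail to reject H0.


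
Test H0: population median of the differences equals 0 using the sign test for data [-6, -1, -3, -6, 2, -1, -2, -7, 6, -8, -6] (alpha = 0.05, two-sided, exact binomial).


Step 1: Discard zero differences. Original n = 11; n_eff = number of nonzero differences = 11.
Nonzero differences (with sign): -6, -1, -3, -6, +2, -1, -2, -7, +6, -8, -6
Step 2: Count signs: positive = 2, negative = 9.
Step 3: Under H0: P(positive) = 0.5, so the number of positives S ~ Bin(11, 0.5).
Step 4: Two-sided exact p-value = sum of Bin(11,0.5) probabilities at or below the observed probability = 0.065430.
Step 5: alpha = 0.05. fail to reject H0.

n_eff = 11, pos = 2, neg = 9, p = 0.065430, fail to reject H0.


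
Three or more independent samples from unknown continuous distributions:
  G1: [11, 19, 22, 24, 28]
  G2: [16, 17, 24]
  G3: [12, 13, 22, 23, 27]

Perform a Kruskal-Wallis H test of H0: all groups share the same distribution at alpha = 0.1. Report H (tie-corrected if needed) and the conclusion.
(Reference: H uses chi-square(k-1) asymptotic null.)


Step 1: Combine all N = 13 observations and assign midranks.
sorted (value, group, rank): (11,G1,1), (12,G3,2), (13,G3,3), (16,G2,4), (17,G2,5), (19,G1,6), (22,G1,7.5), (22,G3,7.5), (23,G3,9), (24,G1,10.5), (24,G2,10.5), (27,G3,12), (28,G1,13)
Step 2: Sum ranks within each group.
R_1 = 38 (n_1 = 5)
R_2 = 19.5 (n_2 = 3)
R_3 = 33.5 (n_3 = 5)
Step 3: H = 12/(N(N+1)) * sum(R_i^2/n_i) - 3(N+1)
     = 12/(13*14) * (38^2/5 + 19.5^2/3 + 33.5^2/5) - 3*14
     = 0.065934 * 640 - 42
     = 0.197802.
Step 4: Ties present; correction factor C = 1 - 12/(13^3 - 13) = 0.994505. Corrected H = 0.197802 / 0.994505 = 0.198895.
Step 5: Under H0, H ~ chi^2(2); p-value = 0.905337.
Step 6: alpha = 0.1. fail to reject H0.

H = 0.1989, df = 2, p = 0.905337, fail to reject H0.


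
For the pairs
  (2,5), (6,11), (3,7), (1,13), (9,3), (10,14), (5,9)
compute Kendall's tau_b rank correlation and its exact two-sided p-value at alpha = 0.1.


Step 1: Enumerate the 21 unordered pairs (i,j) with i<j and classify each by sign(x_j-x_i) * sign(y_j-y_i).
  (1,2):dx=+4,dy=+6->C; (1,3):dx=+1,dy=+2->C; (1,4):dx=-1,dy=+8->D; (1,5):dx=+7,dy=-2->D
  (1,6):dx=+8,dy=+9->C; (1,7):dx=+3,dy=+4->C; (2,3):dx=-3,dy=-4->C; (2,4):dx=-5,dy=+2->D
  (2,5):dx=+3,dy=-8->D; (2,6):dx=+4,dy=+3->C; (2,7):dx=-1,dy=-2->C; (3,4):dx=-2,dy=+6->D
  (3,5):dx=+6,dy=-4->D; (3,6):dx=+7,dy=+7->C; (3,7):dx=+2,dy=+2->C; (4,5):dx=+8,dy=-10->D
  (4,6):dx=+9,dy=+1->C; (4,7):dx=+4,dy=-4->D; (5,6):dx=+1,dy=+11->C; (5,7):dx=-4,dy=+6->D
  (6,7):dx=-5,dy=-5->C
Step 2: C = 12, D = 9, total pairs = 21.
Step 3: tau = (C - D)/(n(n-1)/2) = (12 - 9)/21 = 0.142857.
Step 4: Exact two-sided p-value (enumerate n! = 5040 permutations of y under H0): p = 0.772619.
Step 5: alpha = 0.1. fail to reject H0.

tau_b = 0.1429 (C=12, D=9), p = 0.772619, fail to reject H0.


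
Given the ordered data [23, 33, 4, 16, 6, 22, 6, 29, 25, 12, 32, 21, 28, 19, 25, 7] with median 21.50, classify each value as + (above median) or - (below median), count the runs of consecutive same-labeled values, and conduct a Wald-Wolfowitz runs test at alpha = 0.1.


Step 1: Compute median = 21.50; label A = above, B = below.
Labels in order: AABBBABAABABABAB  (n_A = 8, n_B = 8)
Step 2: Count runs R = 12.
Step 3: Under H0 (random ordering), E[R] = 2*n_A*n_B/(n_A+n_B) + 1 = 2*8*8/16 + 1 = 9.0000.
        Var[R] = 2*n_A*n_B*(2*n_A*n_B - n_A - n_B) / ((n_A+n_B)^2 * (n_A+n_B-1)) = 14336/3840 = 3.7333.
        SD[R] = 1.9322.
Step 4: Continuity-corrected z = (R - 0.5 - E[R]) / SD[R] = (12 - 0.5 - 9.0000) / 1.9322 = 1.2939.
Step 5: Two-sided p-value via normal approximation = 2*(1 - Phi(|z|)) = 0.195709.
Step 6: alpha = 0.1. fail to reject H0.

R = 12, z = 1.2939, p = 0.195709, fail to reject H0.


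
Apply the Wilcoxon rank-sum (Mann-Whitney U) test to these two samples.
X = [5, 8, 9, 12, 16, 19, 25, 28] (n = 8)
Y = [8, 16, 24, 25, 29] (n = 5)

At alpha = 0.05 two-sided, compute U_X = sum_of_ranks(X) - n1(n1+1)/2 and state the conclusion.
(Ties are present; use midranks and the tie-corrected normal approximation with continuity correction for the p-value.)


Step 1: Combine and sort all 13 observations; assign midranks.
sorted (value, group): (5,X), (8,X), (8,Y), (9,X), (12,X), (16,X), (16,Y), (19,X), (24,Y), (25,X), (25,Y), (28,X), (29,Y)
ranks: 5->1, 8->2.5, 8->2.5, 9->4, 12->5, 16->6.5, 16->6.5, 19->8, 24->9, 25->10.5, 25->10.5, 28->12, 29->13
Step 2: Rank sum for X: R1 = 1 + 2.5 + 4 + 5 + 6.5 + 8 + 10.5 + 12 = 49.5.
Step 3: U_X = R1 - n1(n1+1)/2 = 49.5 - 8*9/2 = 49.5 - 36 = 13.5.
       U_Y = n1*n2 - U_X = 40 - 13.5 = 26.5.
Step 4: Ties are present, so use the tie-corrected normal approximation (with continuity correction) for the p-value.
Step 5: p-value = 0.377803; compare to alpha = 0.05. fail to reject H0.

U_X = 13.5, p = 0.377803, fail to reject H0 at alpha = 0.05.


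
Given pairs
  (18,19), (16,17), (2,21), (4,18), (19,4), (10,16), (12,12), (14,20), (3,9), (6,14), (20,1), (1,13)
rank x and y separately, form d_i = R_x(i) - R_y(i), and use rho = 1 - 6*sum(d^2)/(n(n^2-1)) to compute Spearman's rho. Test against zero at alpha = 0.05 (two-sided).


Step 1: Rank x and y separately (midranks; no ties here).
rank(x): 18->10, 16->9, 2->2, 4->4, 19->11, 10->6, 12->7, 14->8, 3->3, 6->5, 20->12, 1->1
rank(y): 19->10, 17->8, 21->12, 18->9, 4->2, 16->7, 12->4, 20->11, 9->3, 14->6, 1->1, 13->5
Step 2: d_i = R_x(i) - R_y(i); compute d_i^2.
  (10-10)^2=0, (9-8)^2=1, (2-12)^2=100, (4-9)^2=25, (11-2)^2=81, (6-7)^2=1, (7-4)^2=9, (8-11)^2=9, (3-3)^2=0, (5-6)^2=1, (12-1)^2=121, (1-5)^2=16
sum(d^2) = 364.
Step 3: rho = 1 - 6*364 / (12*(12^2 - 1)) = 1 - 2184/1716 = -0.272727.
Step 4: Under H0, t = rho * sqrt((n-2)/(1-rho^2)) = -0.8964 ~ t(10).
Step 5: Two-sided p-value from the t-distribution with 10 df = 0.391097.
Step 6: alpha = 0.05. fail to reject H0.

rho = -0.2727, p = 0.391097, fail to reject H0 at alpha = 0.05.


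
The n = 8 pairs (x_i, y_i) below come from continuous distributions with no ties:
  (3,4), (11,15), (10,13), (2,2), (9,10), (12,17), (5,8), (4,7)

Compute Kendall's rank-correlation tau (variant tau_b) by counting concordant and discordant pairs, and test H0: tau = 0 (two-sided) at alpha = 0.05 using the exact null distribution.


Step 1: Enumerate the 28 unordered pairs (i,j) with i<j and classify each by sign(x_j-x_i) * sign(y_j-y_i).
  (1,2):dx=+8,dy=+11->C; (1,3):dx=+7,dy=+9->C; (1,4):dx=-1,dy=-2->C; (1,5):dx=+6,dy=+6->C
  (1,6):dx=+9,dy=+13->C; (1,7):dx=+2,dy=+4->C; (1,8):dx=+1,dy=+3->C; (2,3):dx=-1,dy=-2->C
  (2,4):dx=-9,dy=-13->C; (2,5):dx=-2,dy=-5->C; (2,6):dx=+1,dy=+2->C; (2,7):dx=-6,dy=-7->C
  (2,8):dx=-7,dy=-8->C; (3,4):dx=-8,dy=-11->C; (3,5):dx=-1,dy=-3->C; (3,6):dx=+2,dy=+4->C
  (3,7):dx=-5,dy=-5->C; (3,8):dx=-6,dy=-6->C; (4,5):dx=+7,dy=+8->C; (4,6):dx=+10,dy=+15->C
  (4,7):dx=+3,dy=+6->C; (4,8):dx=+2,dy=+5->C; (5,6):dx=+3,dy=+7->C; (5,7):dx=-4,dy=-2->C
  (5,8):dx=-5,dy=-3->C; (6,7):dx=-7,dy=-9->C; (6,8):dx=-8,dy=-10->C; (7,8):dx=-1,dy=-1->C
Step 2: C = 28, D = 0, total pairs = 28.
Step 3: tau = (C - D)/(n(n-1)/2) = (28 - 0)/28 = 1.000000.
Step 4: Exact two-sided p-value (enumerate n! = 40320 permutations of y under H0): p = 0.000050.
Step 5: alpha = 0.05. reject H0.

tau_b = 1.0000 (C=28, D=0), p = 0.000050, reject H0.


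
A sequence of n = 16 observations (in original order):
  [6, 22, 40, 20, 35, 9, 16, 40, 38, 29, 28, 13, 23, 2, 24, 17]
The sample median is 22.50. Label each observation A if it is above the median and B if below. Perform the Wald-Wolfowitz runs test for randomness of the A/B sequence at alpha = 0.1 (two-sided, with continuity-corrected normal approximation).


Step 1: Compute median = 22.50; label A = above, B = below.
Labels in order: BBABABBAAAABABAB  (n_A = 8, n_B = 8)
Step 2: Count runs R = 11.
Step 3: Under H0 (random ordering), E[R] = 2*n_A*n_B/(n_A+n_B) + 1 = 2*8*8/16 + 1 = 9.0000.
        Var[R] = 2*n_A*n_B*(2*n_A*n_B - n_A - n_B) / ((n_A+n_B)^2 * (n_A+n_B-1)) = 14336/3840 = 3.7333.
        SD[R] = 1.9322.
Step 4: Continuity-corrected z = (R - 0.5 - E[R]) / SD[R] = (11 - 0.5 - 9.0000) / 1.9322 = 0.7763.
Step 5: Two-sided p-value via normal approximation = 2*(1 - Phi(|z|)) = 0.437558.
Step 6: alpha = 0.1. fail to reject H0.

R = 11, z = 0.7763, p = 0.437558, fail to reject H0.


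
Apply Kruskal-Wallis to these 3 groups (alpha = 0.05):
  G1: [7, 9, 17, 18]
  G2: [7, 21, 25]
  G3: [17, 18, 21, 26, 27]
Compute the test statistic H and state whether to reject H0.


Step 1: Combine all N = 12 observations and assign midranks.
sorted (value, group, rank): (7,G1,1.5), (7,G2,1.5), (9,G1,3), (17,G1,4.5), (17,G3,4.5), (18,G1,6.5), (18,G3,6.5), (21,G2,8.5), (21,G3,8.5), (25,G2,10), (26,G3,11), (27,G3,12)
Step 2: Sum ranks within each group.
R_1 = 15.5 (n_1 = 4)
R_2 = 20 (n_2 = 3)
R_3 = 42.5 (n_3 = 5)
Step 3: H = 12/(N(N+1)) * sum(R_i^2/n_i) - 3(N+1)
     = 12/(12*13) * (15.5^2/4 + 20^2/3 + 42.5^2/5) - 3*13
     = 0.076923 * 554.646 - 39
     = 3.665064.
Step 4: Ties present; correction factor C = 1 - 24/(12^3 - 12) = 0.986014. Corrected H = 3.665064 / 0.986014 = 3.717051.
Step 5: Under H0, H ~ chi^2(2); p-value = 0.155902.
Step 6: alpha = 0.05. fail to reject H0.

H = 3.7171, df = 2, p = 0.155902, fail to reject H0.


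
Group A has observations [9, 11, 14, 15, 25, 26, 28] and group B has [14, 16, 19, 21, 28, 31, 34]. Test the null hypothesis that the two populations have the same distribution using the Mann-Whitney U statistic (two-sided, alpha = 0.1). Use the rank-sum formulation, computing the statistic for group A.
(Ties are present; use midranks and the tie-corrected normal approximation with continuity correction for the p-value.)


Step 1: Combine and sort all 14 observations; assign midranks.
sorted (value, group): (9,X), (11,X), (14,X), (14,Y), (15,X), (16,Y), (19,Y), (21,Y), (25,X), (26,X), (28,X), (28,Y), (31,Y), (34,Y)
ranks: 9->1, 11->2, 14->3.5, 14->3.5, 15->5, 16->6, 19->7, 21->8, 25->9, 26->10, 28->11.5, 28->11.5, 31->13, 34->14
Step 2: Rank sum for X: R1 = 1 + 2 + 3.5 + 5 + 9 + 10 + 11.5 = 42.
Step 3: U_X = R1 - n1(n1+1)/2 = 42 - 7*8/2 = 42 - 28 = 14.
       U_Y = n1*n2 - U_X = 49 - 14 = 35.
Step 4: Ties are present, so use the tie-corrected normal approximation (with continuity correction) for the p-value.
Step 5: p-value = 0.200345; compare to alpha = 0.1. fail to reject H0.

U_X = 14, p = 0.200345, fail to reject H0 at alpha = 0.1.


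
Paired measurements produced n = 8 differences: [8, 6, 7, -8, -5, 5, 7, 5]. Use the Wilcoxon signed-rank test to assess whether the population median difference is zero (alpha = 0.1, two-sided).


Step 1: Drop any zero differences (none here) and take |d_i|.
|d| = [8, 6, 7, 8, 5, 5, 7, 5]
Step 2: Midrank |d_i| (ties get averaged ranks).
ranks: |8|->7.5, |6|->4, |7|->5.5, |8|->7.5, |5|->2, |5|->2, |7|->5.5, |5|->2
Step 3: Attach original signs; sum ranks with positive sign and with negative sign.
W+ = 7.5 + 4 + 5.5 + 2 + 5.5 + 2 = 26.5
W- = 7.5 + 2 = 9.5
(Check: W+ + W- = 36 should equal n(n+1)/2 = 36.)
Step 4: Test statistic W = min(W+, W-) = 9.5.
Step 5: Ties in |d|, so use the tie-corrected normal approximation.
        E[W] = n(n+1)/4 = 8*9/4 = 18.
        Tie groups: |d|=5 (t=3), |d|=7 (t=2), |d|=8 (t=2); sum(t^3 - t) = 36.
        Var[W] = n(n+1)(2n+1)/24 - sum(t^3-t)/48 = 1224/24 - 36/48 = 50.25.
        z = (W - E[W]) / sqrt(Var[W]) = (9.5 - 18) / 7.0887 = -1.1991.
        Two-sided p = 2*Phi(z) = 0.230494.
Step 6: alpha = 0.1. fail to reject H0.

W+ = 26.5, W- = 9.5, W = min = 9.5, p = 0.230494, fail to reject H0.


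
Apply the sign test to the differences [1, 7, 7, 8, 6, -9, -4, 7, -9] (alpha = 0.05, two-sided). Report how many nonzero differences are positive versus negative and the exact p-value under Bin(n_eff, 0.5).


Step 1: Discard zero differences. Original n = 9; n_eff = number of nonzero differences = 9.
Nonzero differences (with sign): +1, +7, +7, +8, +6, -9, -4, +7, -9
Step 2: Count signs: positive = 6, negative = 3.
Step 3: Under H0: P(positive) = 0.5, so the number of positives S ~ Bin(9, 0.5).
Step 4: Two-sided exact p-value = sum of Bin(9,0.5) probabilities at or below the observed probability = 0.507812.
Step 5: alpha = 0.05. fail to reject H0.

n_eff = 9, pos = 6, neg = 3, p = 0.507812, fail to reject H0.


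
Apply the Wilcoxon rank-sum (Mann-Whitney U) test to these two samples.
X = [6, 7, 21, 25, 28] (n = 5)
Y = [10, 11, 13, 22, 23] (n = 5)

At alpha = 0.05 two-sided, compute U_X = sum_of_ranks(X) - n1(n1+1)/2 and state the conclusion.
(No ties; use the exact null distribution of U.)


Step 1: Combine and sort all 10 observations; assign midranks.
sorted (value, group): (6,X), (7,X), (10,Y), (11,Y), (13,Y), (21,X), (22,Y), (23,Y), (25,X), (28,X)
ranks: 6->1, 7->2, 10->3, 11->4, 13->5, 21->6, 22->7, 23->8, 25->9, 28->10
Step 2: Rank sum for X: R1 = 1 + 2 + 6 + 9 + 10 = 28.
Step 3: U_X = R1 - n1(n1+1)/2 = 28 - 5*6/2 = 28 - 15 = 13.
       U_Y = n1*n2 - U_X = 25 - 13 = 12.
Step 4: No ties, so the exact null distribution of U (based on enumerating the C(10,5) = 252 equally likely rank assignments) gives the two-sided p-value.
Step 5: p-value = 1.000000; compare to alpha = 0.05. fail to reject H0.

U_X = 13, p = 1.000000, fail to reject H0 at alpha = 0.05.


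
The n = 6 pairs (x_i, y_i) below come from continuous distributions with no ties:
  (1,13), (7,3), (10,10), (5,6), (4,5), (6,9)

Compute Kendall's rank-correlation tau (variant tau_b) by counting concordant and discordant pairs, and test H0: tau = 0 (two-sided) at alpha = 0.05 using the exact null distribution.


Step 1: Enumerate the 15 unordered pairs (i,j) with i<j and classify each by sign(x_j-x_i) * sign(y_j-y_i).
  (1,2):dx=+6,dy=-10->D; (1,3):dx=+9,dy=-3->D; (1,4):dx=+4,dy=-7->D; (1,5):dx=+3,dy=-8->D
  (1,6):dx=+5,dy=-4->D; (2,3):dx=+3,dy=+7->C; (2,4):dx=-2,dy=+3->D; (2,5):dx=-3,dy=+2->D
  (2,6):dx=-1,dy=+6->D; (3,4):dx=-5,dy=-4->C; (3,5):dx=-6,dy=-5->C; (3,6):dx=-4,dy=-1->C
  (4,5):dx=-1,dy=-1->C; (4,6):dx=+1,dy=+3->C; (5,6):dx=+2,dy=+4->C
Step 2: C = 7, D = 8, total pairs = 15.
Step 3: tau = (C - D)/(n(n-1)/2) = (7 - 8)/15 = -0.066667.
Step 4: Exact two-sided p-value (enumerate n! = 720 permutations of y under H0): p = 1.000000.
Step 5: alpha = 0.05. fail to reject H0.

tau_b = -0.0667 (C=7, D=8), p = 1.000000, fail to reject H0.


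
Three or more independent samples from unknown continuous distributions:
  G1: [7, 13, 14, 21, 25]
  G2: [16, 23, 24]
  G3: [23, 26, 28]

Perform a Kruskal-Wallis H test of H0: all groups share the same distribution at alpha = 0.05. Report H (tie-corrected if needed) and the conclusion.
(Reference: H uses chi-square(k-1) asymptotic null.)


Step 1: Combine all N = 11 observations and assign midranks.
sorted (value, group, rank): (7,G1,1), (13,G1,2), (14,G1,3), (16,G2,4), (21,G1,5), (23,G2,6.5), (23,G3,6.5), (24,G2,8), (25,G1,9), (26,G3,10), (28,G3,11)
Step 2: Sum ranks within each group.
R_1 = 20 (n_1 = 5)
R_2 = 18.5 (n_2 = 3)
R_3 = 27.5 (n_3 = 3)
Step 3: H = 12/(N(N+1)) * sum(R_i^2/n_i) - 3(N+1)
     = 12/(11*12) * (20^2/5 + 18.5^2/3 + 27.5^2/3) - 3*12
     = 0.090909 * 446.167 - 36
     = 4.560606.
Step 4: Ties present; correction factor C = 1 - 6/(11^3 - 11) = 0.995455. Corrected H = 4.560606 / 0.995455 = 4.581431.
Step 5: Under H0, H ~ chi^2(2); p-value = 0.101194.
Step 6: alpha = 0.05. fail to reject H0.

H = 4.5814, df = 2, p = 0.101194, fail to reject H0.


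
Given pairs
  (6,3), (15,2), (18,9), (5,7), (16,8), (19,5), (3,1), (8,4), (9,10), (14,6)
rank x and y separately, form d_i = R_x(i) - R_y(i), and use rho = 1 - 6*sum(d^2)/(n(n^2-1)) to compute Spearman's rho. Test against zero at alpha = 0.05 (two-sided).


Step 1: Rank x and y separately (midranks; no ties here).
rank(x): 6->3, 15->7, 18->9, 5->2, 16->8, 19->10, 3->1, 8->4, 9->5, 14->6
rank(y): 3->3, 2->2, 9->9, 7->7, 8->8, 5->5, 1->1, 4->4, 10->10, 6->6
Step 2: d_i = R_x(i) - R_y(i); compute d_i^2.
  (3-3)^2=0, (7-2)^2=25, (9-9)^2=0, (2-7)^2=25, (8-8)^2=0, (10-5)^2=25, (1-1)^2=0, (4-4)^2=0, (5-10)^2=25, (6-6)^2=0
sum(d^2) = 100.
Step 3: rho = 1 - 6*100 / (10*(10^2 - 1)) = 1 - 600/990 = 0.393939.
Step 4: Under H0, t = rho * sqrt((n-2)/(1-rho^2)) = 1.2123 ~ t(8).
Step 5: Two-sided p-value from the t-distribution with 8 df = 0.259998.
Step 6: alpha = 0.05. fail to reject H0.

rho = 0.3939, p = 0.259998, fail to reject H0 at alpha = 0.05.


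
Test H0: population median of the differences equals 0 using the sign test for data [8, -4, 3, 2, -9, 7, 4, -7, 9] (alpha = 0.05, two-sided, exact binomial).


Step 1: Discard zero differences. Original n = 9; n_eff = number of nonzero differences = 9.
Nonzero differences (with sign): +8, -4, +3, +2, -9, +7, +4, -7, +9
Step 2: Count signs: positive = 6, negative = 3.
Step 3: Under H0: P(positive) = 0.5, so the number of positives S ~ Bin(9, 0.5).
Step 4: Two-sided exact p-value = sum of Bin(9,0.5) probabilities at or below the observed probability = 0.507812.
Step 5: alpha = 0.05. fail to reject H0.

n_eff = 9, pos = 6, neg = 3, p = 0.507812, fail to reject H0.
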